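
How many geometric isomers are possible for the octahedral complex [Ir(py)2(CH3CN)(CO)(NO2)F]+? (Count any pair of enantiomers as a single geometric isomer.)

Exhaustive case analysis gives 9 geometric isomers.

9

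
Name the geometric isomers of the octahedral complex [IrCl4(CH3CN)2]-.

An octahedron has six vertices in three trans pairs; every non-trans pair is cis.
Working through the distinct placements yields 2 geometric isomers: CH3CN trans; CH3CN cis.

cis and trans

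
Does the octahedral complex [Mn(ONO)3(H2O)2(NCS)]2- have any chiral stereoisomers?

no

An octahedron has six vertices in three trans pairs; every non-trans pair is cis.
There are 3 geometric isomers: ONO mer, H2O trans; ONO mer, H2O cis; ONO fac, H2O cis.
Each arrangement has an internal mirror plane or centre of symmetry, so none is chiral.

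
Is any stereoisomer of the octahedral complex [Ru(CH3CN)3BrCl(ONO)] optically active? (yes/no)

yes

An octahedron has six vertices in three trans pairs; every non-trans pair is cis.
Working through the distinct placements yields 4 geometric isomers: CH3CN mer (3 arrangements); CH3CN fac (chiral).
One of these lacks any improper symmetry element and so occurs as an enantiomeric pair, giving 4 + 1 = 5 stereoisomers in total.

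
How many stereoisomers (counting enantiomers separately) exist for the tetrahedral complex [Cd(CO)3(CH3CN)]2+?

Only one geometric arrangement is possible.

1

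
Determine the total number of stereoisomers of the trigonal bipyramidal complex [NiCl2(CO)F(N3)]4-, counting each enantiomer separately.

10

In a trigonal bipyramid the two axial positions differ from the three equatorial ones.
Systematic enumeration (placing each ligand type in turn and discarding arrangements equivalent by rotation or reflection) gives 7 geometric isomers.
Of these, 3 lack any improper symmetry element and so occur as enantiomeric pairs, giving 7 + 3 = 10 stereoisomers in total.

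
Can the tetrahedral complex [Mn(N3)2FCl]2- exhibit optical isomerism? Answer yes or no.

no

Only one geometric arrangement is possible.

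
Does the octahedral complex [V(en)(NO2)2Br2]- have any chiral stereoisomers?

yes

Each en is bidentate and must span two cis positions.
Systematic placement gives 3 geometric isomers: NO2 cis, Br trans; NO2 cis, Br cis (chiral); NO2 trans, Br cis.
One of these lacks any improper symmetry element and so occurs as an enantiomeric pair, giving 3 + 1 = 4 stereoisomers in total.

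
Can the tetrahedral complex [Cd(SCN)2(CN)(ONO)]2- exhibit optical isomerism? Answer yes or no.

no

All four vertices of a tetrahedron are equivalent and mutually adjacent, so cis/trans isomerism cannot arise.
Only one geometric arrangement is possible.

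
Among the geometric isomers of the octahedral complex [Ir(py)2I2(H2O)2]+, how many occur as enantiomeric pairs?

1

An octahedron has six vertices in three trans pairs; every non-trans pair is cis.
The distinct arrangements are (5 in all): py trans, I trans, H2O trans; py cis, I cis, H2O trans; py trans, I cis, H2O cis; py cis, I cis, H2O cis (chiral); py cis, I trans, H2O cis.
One of these lacks any improper symmetry element and so occurs as an enantiomeric pair, giving 5 + 1 = 6 stereoisomers in total.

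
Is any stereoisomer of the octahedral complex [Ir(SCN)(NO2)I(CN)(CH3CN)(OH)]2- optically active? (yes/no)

In an octahedral complex each vertex has one trans partner and four cis neighbours.
Systematic enumeration (placing each ligand type in turn and discarding arrangements equivalent by rotation or reflection) gives 15 geometric isomers.
Of these, 15 lack any improper symmetry element and so occur as enantiomeric pairs, giving 15 + 15 = 30 stereoisomers in total.

yes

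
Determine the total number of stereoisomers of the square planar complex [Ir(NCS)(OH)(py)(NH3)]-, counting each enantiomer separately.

3

A square has two trans pairs of vertices; adjacent vertices are cis.
The distinct arrangements are (3 in all): (NCS/OH trans, NH3/py trans); (NCS/py trans, NH3/OH trans); (NCS/NH3 trans, OH/py trans).
Each arrangement has an internal mirror plane or centre of symmetry, so none is chiral.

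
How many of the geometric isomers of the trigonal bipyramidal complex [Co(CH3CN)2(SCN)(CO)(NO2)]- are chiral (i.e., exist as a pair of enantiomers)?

3

In a trigonal bipyramid the two axial positions differ from the three equatorial ones.
Placing the ligands in turn and identifying arrangements related by rotation or reflection leaves 7 distinct geometric isomers.
Of these, 3 lack any improper symmetry element and so occur as enantiomeric pairs, giving 7 + 3 = 10 stereoisomers in total.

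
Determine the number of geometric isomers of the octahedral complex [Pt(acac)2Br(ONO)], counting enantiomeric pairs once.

2

The six octahedral sites form three mutually perpendicular trans pairs.
Each acac is bidentate and must span two cis positions.
Working through the distinct placements yields 2 geometric isomers: Br and ONO mutually trans; Br and ONO mutually cis (chiral).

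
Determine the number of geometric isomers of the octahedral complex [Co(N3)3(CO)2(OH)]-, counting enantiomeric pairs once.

3

In an octahedral complex each vertex has one trans partner and four cis neighbours.
Systematic placement gives 3 geometric isomers: N3 mer, CO trans; N3 fac, CO cis; N3 mer, CO cis.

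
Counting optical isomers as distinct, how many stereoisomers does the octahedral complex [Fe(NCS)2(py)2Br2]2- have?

In an octahedral complex each vertex has one trans partner and four cis neighbours.
The distinct arrangements are (5 in all): NCS trans, py trans, Br trans; NCS cis, py cis, Br trans; NCS cis, py trans, Br cis; NCS cis, py cis, Br cis (chiral); NCS trans, py cis, Br cis.
One of these lacks any improper symmetry element and so occurs as an enantiomeric pair, giving 5 + 1 = 6 stereoisomers in total.

6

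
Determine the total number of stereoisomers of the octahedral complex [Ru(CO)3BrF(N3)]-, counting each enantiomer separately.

5

There are 4 geometric isomers: CO mer (3 arrangements); CO fac (chiral).
One of these lacks any improper symmetry element and so occurs as an enantiomeric pair, giving 4 + 1 = 5 stereoisomers in total.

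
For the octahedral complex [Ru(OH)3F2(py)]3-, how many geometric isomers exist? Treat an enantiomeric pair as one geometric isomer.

3

An octahedron has six vertices in three trans pairs; every non-trans pair is cis.
The distinct arrangements are (3 in all): OH mer, F trans; OH fac, F cis; OH mer, F cis.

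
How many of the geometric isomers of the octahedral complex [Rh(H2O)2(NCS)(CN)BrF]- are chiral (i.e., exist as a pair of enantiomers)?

In an octahedral complex each vertex has one trans partner and four cis neighbours.
Placing the ligands in turn and identifying arrangements related by rotation or reflection leaves 9 distinct geometric isomers.
Of these, 6 lack any improper symmetry element and so occur as enantiomeric pairs, giving 9 + 6 = 15 stereoisomers in total.

6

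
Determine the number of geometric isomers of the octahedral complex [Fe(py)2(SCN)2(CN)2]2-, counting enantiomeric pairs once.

An octahedron has six vertices in three trans pairs; every non-trans pair is cis.
Systematic placement gives 5 geometric isomers: py trans, SCN trans, CN trans; py cis, SCN cis, CN trans; py trans, SCN cis, CN cis; py cis, SCN cis, CN cis (chiral); py cis, SCN trans, CN cis.

5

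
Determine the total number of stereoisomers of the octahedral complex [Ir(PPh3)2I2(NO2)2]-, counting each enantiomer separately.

The distinct arrangements are (5 in all): PPh3 trans, I trans, NO2 trans; PPh3 cis, I trans, NO2 cis; PPh3 trans, I cis, NO2 cis; PPh3 cis, I cis, NO2 cis (chiral); PPh3 cis, I cis, NO2 trans.
One of these lacks any improper symmetry element and so occurs as an enantiomeric pair, giving 5 + 1 = 6 stereoisomers in total.

6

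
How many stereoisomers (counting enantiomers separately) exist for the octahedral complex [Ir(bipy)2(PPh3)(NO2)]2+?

3

An octahedron has six vertices in three trans pairs; every non-trans pair is cis.
Each bipy is bidentate and must span two cis positions.
There are 2 geometric isomers: PPh3 and NO2 mutually trans; PPh3 and NO2 mutually cis (chiral).
One of these lacks any improper symmetry element and so occurs as an enantiomeric pair, giving 2 + 1 = 3 stereoisomers in total.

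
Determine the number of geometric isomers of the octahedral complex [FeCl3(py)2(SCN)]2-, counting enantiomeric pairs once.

Systematic placement gives 3 geometric isomers: Cl mer, py trans; Cl mer, py cis; Cl fac, py cis.

3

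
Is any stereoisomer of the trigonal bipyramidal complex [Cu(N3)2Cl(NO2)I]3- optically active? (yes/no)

A trigonal bipyramid has two axial and three equatorial sites, which are chemically inequivalent.
Exhaustive case analysis gives 7 geometric isomers.
Of these, 3 lack any improper symmetry element and so occur as enantiomeric pairs, giving 7 + 3 = 10 stereoisomers in total.

yes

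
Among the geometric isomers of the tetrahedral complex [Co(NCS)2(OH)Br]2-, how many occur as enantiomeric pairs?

0

All four vertices of a tetrahedron are equivalent and mutually adjacent, so cis/trans isomerism cannot arise.
Only one geometric arrangement is possible.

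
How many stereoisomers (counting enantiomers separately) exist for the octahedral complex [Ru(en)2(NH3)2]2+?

In an octahedral complex each vertex has one trans partner and four cis neighbours.
Each en is bidentate and must span two cis positions.
Working through the distinct placements yields 2 geometric isomers: NH3 trans; NH3 cis (chiral).
One of these lacks any improper symmetry element and so occurs as an enantiomeric pair, giving 2 + 1 = 3 stereoisomers in total.

3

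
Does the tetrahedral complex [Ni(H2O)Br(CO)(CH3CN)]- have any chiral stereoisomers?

All four vertices of a tetrahedron are equivalent and mutually adjacent, so cis/trans isomerism cannot arise.
Only one geometric arrangement is possible; it has no improper symmetry element, so it exists as a pair of enantiomers (2 stereoisomers).

yes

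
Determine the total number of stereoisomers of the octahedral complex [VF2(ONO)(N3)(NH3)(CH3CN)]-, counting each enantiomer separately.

15

In an octahedral complex each vertex has one trans partner and four cis neighbours.
Placing the ligands in turn and identifying arrangements related by rotation or reflection leaves 9 distinct geometric isomers.
Of these, 6 lack any improper symmetry element and so occur as enantiomeric pairs, giving 9 + 6 = 15 stereoisomers in total.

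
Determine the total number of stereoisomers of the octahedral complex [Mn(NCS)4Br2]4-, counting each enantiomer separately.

In an octahedral complex each vertex has one trans partner and four cis neighbours.
There are 2 geometric isomers: Br trans; Br cis.
Each arrangement has an internal mirror plane or centre of symmetry, so none is chiral.

2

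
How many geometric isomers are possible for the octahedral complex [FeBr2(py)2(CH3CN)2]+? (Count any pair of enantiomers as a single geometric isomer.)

An octahedron has six vertices in three trans pairs; every non-trans pair is cis.
There are 5 geometric isomers: Br trans, py trans, CH3CN trans; Br trans, py cis, CH3CN cis; Br cis, py trans, CH3CN cis; Br cis, py cis, CH3CN cis (chiral); Br cis, py cis, CH3CN trans.

5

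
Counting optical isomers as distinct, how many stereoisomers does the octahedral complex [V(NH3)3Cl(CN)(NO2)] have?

5

The six octahedral sites form three mutually perpendicular trans pairs.
Working through the distinct placements yields 4 geometric isomers: NH3 mer (3 arrangements); NH3 fac (chiral).
One of these lacks any improper symmetry element and so occurs as an enantiomeric pair, giving 4 + 1 = 5 stereoisomers in total.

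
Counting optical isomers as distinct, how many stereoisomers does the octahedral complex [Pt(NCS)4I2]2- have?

There are 2 geometric isomers: I trans; I cis.
Each arrangement has an internal mirror plane or centre of symmetry, so none is chiral.

2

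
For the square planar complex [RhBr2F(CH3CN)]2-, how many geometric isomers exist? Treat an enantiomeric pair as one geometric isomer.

2

A square has two trans pairs of vertices; adjacent vertices are cis.
Working through the distinct placements yields 2 geometric isomers: Br cis; Br trans.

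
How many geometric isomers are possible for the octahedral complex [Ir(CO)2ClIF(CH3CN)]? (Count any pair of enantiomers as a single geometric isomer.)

An octahedron has six vertices in three trans pairs; every non-trans pair is cis.
Exhaustive case analysis gives 9 geometric isomers.

9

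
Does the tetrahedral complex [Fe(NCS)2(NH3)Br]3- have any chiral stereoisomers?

no

In a tetrahedral complex all four positions are equivalent and every pair of ligands is adjacent — there is no cis/trans distinction.
Only one geometric arrangement is possible.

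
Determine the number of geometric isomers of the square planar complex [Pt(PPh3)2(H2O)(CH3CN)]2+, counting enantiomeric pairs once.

2

A square has two trans pairs of vertices; adjacent vertices are cis.
Systematic placement gives 2 geometric isomers: PPh3 cis; PPh3 trans.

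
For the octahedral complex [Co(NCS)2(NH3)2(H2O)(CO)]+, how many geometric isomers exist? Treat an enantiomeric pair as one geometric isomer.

The six octahedral sites form three mutually perpendicular trans pairs.
Systematic placement gives 6 geometric isomers: NCS trans, NH3 trans; NCS cis, NH3 cis (3 arrangements, 2 chiral); NCS cis, NH3 trans; NCS trans, NH3 cis.

6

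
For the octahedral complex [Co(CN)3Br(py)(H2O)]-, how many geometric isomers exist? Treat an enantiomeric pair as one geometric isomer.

The six octahedral sites form three mutually perpendicular trans pairs.
Working through the distinct placements yields 4 geometric isomers: CN mer (3 arrangements); CN fac (chiral).

4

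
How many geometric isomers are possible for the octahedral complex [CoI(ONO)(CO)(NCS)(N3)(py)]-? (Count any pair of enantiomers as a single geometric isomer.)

15

The six octahedral sites form three mutually perpendicular trans pairs.
Systematic enumeration (placing each ligand type in turn and discarding arrangements equivalent by rotation or reflection) gives 15 geometric isomers.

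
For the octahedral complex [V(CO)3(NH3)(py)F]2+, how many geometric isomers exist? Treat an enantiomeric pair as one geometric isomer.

4

Working through the distinct placements yields 4 geometric isomers: CO mer (3 arrangements); CO fac (chiral).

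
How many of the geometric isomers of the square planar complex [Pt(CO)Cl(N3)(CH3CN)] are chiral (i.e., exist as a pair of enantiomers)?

0

A square has two trans pairs of vertices; adjacent vertices are cis.
There are 3 geometric isomers: (CH3CN/Cl trans, CO/N3 trans); (CH3CN/N3 trans, CO/Cl trans); (CH3CN/CO trans, Cl/N3 trans).
Each arrangement has an internal mirror plane or centre of symmetry, so none is chiral.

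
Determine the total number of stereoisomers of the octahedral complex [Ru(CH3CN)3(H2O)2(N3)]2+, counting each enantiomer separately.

The six octahedral sites form three mutually perpendicular trans pairs.
The distinct arrangements are (3 in all): CH3CN mer, H2O cis; CH3CN mer, H2O trans; CH3CN fac, H2O cis.
Each arrangement has an internal mirror plane or centre of symmetry, so none is chiral.

3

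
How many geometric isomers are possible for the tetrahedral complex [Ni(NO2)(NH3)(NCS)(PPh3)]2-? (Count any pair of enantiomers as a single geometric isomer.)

1

In a tetrahedral complex all four positions are equivalent and every pair of ligands is adjacent — there is no cis/trans distinction.
Only one geometric arrangement is possible; it has no improper symmetry element, so it exists as a pair of enantiomers (2 stereoisomers).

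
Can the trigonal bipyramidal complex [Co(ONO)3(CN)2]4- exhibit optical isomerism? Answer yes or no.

no

The distinct arrangements are (3 in all): CN both axial; CN one axial, one equatorial; CN both equatorial.
Each arrangement has an internal mirror plane or centre of symmetry, so none is chiral.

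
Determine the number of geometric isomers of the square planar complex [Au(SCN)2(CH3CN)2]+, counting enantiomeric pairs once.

2

A square has two trans pairs of vertices; adjacent vertices are cis.
Systematic placement gives 2 geometric isomers: SCN cis; SCN trans.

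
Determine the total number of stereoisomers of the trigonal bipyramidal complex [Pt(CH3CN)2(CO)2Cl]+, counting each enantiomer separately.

6

Placing the ligands in turn and identifying arrangements related by rotation or reflection leaves 5 distinct geometric isomers.
One of these lacks any improper symmetry element and so occurs as an enantiomeric pair, giving 5 + 1 = 6 stereoisomers in total.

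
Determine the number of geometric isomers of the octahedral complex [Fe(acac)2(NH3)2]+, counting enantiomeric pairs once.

The six octahedral sites form three mutually perpendicular trans pairs.
Each acac is bidentate and must span two cis positions.
There are 2 geometric isomers: NH3 trans; NH3 cis (chiral).

2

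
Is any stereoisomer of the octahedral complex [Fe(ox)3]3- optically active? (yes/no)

yes

An octahedron has six vertices in three trans pairs; every non-trans pair is cis.
Each ox is bidentate and must span two cis positions.
Only one geometric arrangement is possible; it has no improper symmetry element, so it exists as a pair of enantiomers (2 stereoisomers).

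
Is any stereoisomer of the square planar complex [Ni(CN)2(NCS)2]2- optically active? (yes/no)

The distinct arrangements are (2 in all): CN cis; CN trans.
Each arrangement has an internal mirror plane or centre of symmetry, so none is chiral.

no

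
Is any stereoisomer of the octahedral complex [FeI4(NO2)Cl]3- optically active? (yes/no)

In an octahedral complex each vertex has one trans partner and four cis neighbours.
Systematic placement gives 2 geometric isomers: NO2 and Cl mutually cis; NO2 and Cl mutually trans.
Each arrangement has an internal mirror plane or centre of symmetry, so none is chiral.

no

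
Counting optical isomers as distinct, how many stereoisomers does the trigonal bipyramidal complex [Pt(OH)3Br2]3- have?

The distinct arrangements are (3 in all): Br both axial; Br one axial, one equatorial; Br both equatorial.
Each arrangement has an internal mirror plane or centre of symmetry, so none is chiral.

3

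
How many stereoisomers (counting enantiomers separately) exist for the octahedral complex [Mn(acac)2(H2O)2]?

3

In an octahedral complex each vertex has one trans partner and four cis neighbours.
Each acac is bidentate and must span two cis positions.
Systematic placement gives 2 geometric isomers: H2O trans; H2O cis (chiral).
One of these lacks any improper symmetry element and so occurs as an enantiomeric pair, giving 2 + 1 = 3 stereoisomers in total.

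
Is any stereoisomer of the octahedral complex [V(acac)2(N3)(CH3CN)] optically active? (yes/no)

yes

Each acac is bidentate and must span two cis positions.
Systematic placement gives 2 geometric isomers: N3 and CH3CN mutually trans; N3 and CH3CN mutually cis (chiral).
One of these lacks any improper symmetry element and so occurs as an enantiomeric pair, giving 2 + 1 = 3 stereoisomers in total.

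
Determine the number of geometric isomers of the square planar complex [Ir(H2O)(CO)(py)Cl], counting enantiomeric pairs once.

3

A square has two trans pairs of vertices; adjacent vertices are cis.
The distinct arrangements are (3 in all): (CO/H2O trans, Cl/py trans); (CO/py trans, Cl/H2O trans); (CO/Cl trans, H2O/py trans).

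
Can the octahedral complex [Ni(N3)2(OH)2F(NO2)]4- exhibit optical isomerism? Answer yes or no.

yes

An octahedron has six vertices in three trans pairs; every non-trans pair is cis.
The distinct arrangements are (6 in all): N3 cis, OH trans; N3 cis, OH cis (3 arrangements, 2 chiral); N3 trans, OH trans; N3 trans, OH cis.
Of these, 2 lack any improper symmetry element and so occur as enantiomeric pairs, giving 6 + 2 = 8 stereoisomers in total.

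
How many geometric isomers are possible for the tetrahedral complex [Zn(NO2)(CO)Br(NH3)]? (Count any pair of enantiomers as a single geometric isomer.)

1

All four vertices of a tetrahedron are equivalent and mutually adjacent, so cis/trans isomerism cannot arise.
Only one geometric arrangement is possible; it has no improper symmetry element, so it exists as a pair of enantiomers (2 stereoisomers).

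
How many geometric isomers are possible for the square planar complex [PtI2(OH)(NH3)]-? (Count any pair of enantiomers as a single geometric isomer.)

2

There are 2 geometric isomers: I cis; I trans.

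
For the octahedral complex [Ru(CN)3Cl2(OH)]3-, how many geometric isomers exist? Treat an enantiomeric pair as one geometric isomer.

The six octahedral sites form three mutually perpendicular trans pairs.
Systematic placement gives 3 geometric isomers: CN mer, Cl cis; CN mer, Cl trans; CN fac, Cl cis.

3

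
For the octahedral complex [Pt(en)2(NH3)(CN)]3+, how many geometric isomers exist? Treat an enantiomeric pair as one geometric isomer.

The six octahedral sites form three mutually perpendicular trans pairs.
Each en is bidentate and must span two cis positions.
Working through the distinct placements yields 2 geometric isomers: NH3 and CN mutually trans; NH3 and CN mutually cis (chiral).

2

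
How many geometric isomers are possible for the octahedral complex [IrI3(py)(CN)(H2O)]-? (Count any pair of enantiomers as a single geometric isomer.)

4

The six octahedral sites form three mutually perpendicular trans pairs.
The distinct arrangements are (4 in all): I mer (3 arrangements); I fac (chiral).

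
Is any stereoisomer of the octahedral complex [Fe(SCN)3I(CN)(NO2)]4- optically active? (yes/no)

Working through the distinct placements yields 4 geometric isomers: SCN mer (3 arrangements); SCN fac (chiral).
One of these lacks any improper symmetry element and so occurs as an enantiomeric pair, giving 4 + 1 = 5 stereoisomers in total.

yes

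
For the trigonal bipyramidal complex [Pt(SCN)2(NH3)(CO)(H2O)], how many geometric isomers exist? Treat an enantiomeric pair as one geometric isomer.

7

Placing the ligands in turn and identifying arrangements related by rotation or reflection leaves 7 distinct geometric isomers.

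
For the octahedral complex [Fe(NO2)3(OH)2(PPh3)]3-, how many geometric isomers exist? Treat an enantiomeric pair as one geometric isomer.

The six octahedral sites form three mutually perpendicular trans pairs.
There are 3 geometric isomers: NO2 mer, OH cis; NO2 mer, OH trans; NO2 fac, OH cis.

3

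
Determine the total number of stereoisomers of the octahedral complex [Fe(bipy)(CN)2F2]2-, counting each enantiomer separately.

4

Each bipy is bidentate and must span two cis positions.
Working through the distinct placements yields 3 geometric isomers: CN trans, F cis; CN cis, F cis (chiral); CN cis, F trans.
One of these lacks any improper symmetry element and so occurs as an enantiomeric pair, giving 3 + 1 = 4 stereoisomers in total.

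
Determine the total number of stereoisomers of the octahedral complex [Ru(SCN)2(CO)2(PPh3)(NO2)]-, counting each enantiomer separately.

8

An octahedron has six vertices in three trans pairs; every non-trans pair is cis.
The distinct arrangements are (6 in all): SCN trans, CO trans; SCN cis, CO trans; SCN trans, CO cis; SCN cis, CO cis (3 arrangements, 2 chiral).
Of these, 2 lack any improper symmetry element and so occur as enantiomeric pairs, giving 6 + 2 = 8 stereoisomers in total.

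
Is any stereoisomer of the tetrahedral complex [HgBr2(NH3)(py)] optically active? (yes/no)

no

In a tetrahedral complex all four positions are equivalent and every pair of ligands is adjacent — there is no cis/trans distinction.
Only one geometric arrangement is possible.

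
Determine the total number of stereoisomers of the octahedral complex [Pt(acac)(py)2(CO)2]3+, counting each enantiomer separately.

4

In an octahedral complex each vertex has one trans partner and four cis neighbours.
Each acac is bidentate and must span two cis positions.
There are 3 geometric isomers: py cis, CO trans; py trans, CO cis; py cis, CO cis (chiral).
One of these lacks any improper symmetry element and so occurs as an enantiomeric pair, giving 3 + 1 = 4 stereoisomers in total.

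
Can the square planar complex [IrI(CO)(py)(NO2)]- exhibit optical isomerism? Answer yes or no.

A square has two trans pairs of vertices; adjacent vertices are cis.
Working through the distinct placements yields 3 geometric isomers: (CO/NO2 trans, I/py trans); (CO/py trans, I/NO2 trans); (CO/I trans, NO2/py trans).
Each arrangement has an internal mirror plane or centre of symmetry, so none is chiral.

no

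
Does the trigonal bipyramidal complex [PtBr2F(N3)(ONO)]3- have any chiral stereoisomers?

Systematic enumeration (placing each ligand type in turn and discarding arrangements equivalent by rotation or reflection) gives 7 geometric isomers.
Of these, 3 lack any improper symmetry element and so occur as enantiomeric pairs, giving 7 + 3 = 10 stereoisomers in total.

yes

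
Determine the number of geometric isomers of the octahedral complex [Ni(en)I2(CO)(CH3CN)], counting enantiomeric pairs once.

The six octahedral sites form three mutually perpendicular trans pairs.
Each en is bidentate and must span two cis positions.
The distinct arrangements are (4 in all): I cis (3 arrangements, 2 chiral); I trans.

4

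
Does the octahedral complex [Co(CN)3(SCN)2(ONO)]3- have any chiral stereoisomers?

An octahedron has six vertices in three trans pairs; every non-trans pair is cis.
There are 3 geometric isomers: CN mer, SCN trans; CN mer, SCN cis; CN fac, SCN cis.
Each arrangement has an internal mirror plane or centre of symmetry, so none is chiral.

no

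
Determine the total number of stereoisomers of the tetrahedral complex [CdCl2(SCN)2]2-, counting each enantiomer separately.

All four vertices of a tetrahedron are equivalent and mutually adjacent, so cis/trans isomerism cannot arise.
Only one geometric arrangement is possible.

1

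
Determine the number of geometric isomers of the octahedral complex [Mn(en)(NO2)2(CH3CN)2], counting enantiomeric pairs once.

3

Each en is bidentate and must span two cis positions.
Working through the distinct placements yields 3 geometric isomers: NO2 cis, CH3CN trans; NO2 cis, CH3CN cis (chiral); NO2 trans, CH3CN cis.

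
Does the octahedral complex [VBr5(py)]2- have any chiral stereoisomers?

The six octahedral sites form three mutually perpendicular trans pairs.
Only one geometric arrangement is possible.

no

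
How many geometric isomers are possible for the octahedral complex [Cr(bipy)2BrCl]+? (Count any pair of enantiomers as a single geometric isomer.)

Each bipy is bidentate and must span two cis positions.
The distinct arrangements are (2 in all): Br and Cl mutually trans; Br and Cl mutually cis (chiral).

2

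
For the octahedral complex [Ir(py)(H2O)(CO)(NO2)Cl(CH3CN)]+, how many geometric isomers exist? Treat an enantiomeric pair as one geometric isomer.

15

In an octahedral complex each vertex has one trans partner and four cis neighbours.
Exhaustive case analysis gives 15 geometric isomers.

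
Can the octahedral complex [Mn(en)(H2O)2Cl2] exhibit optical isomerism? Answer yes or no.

yes

In an octahedral complex each vertex has one trans partner and four cis neighbours.
Each en is bidentate and must span two cis positions.
Systematic placement gives 3 geometric isomers: H2O cis, Cl trans; H2O cis, Cl cis (chiral); H2O trans, Cl cis.
One of these lacks any improper symmetry element and so occurs as an enantiomeric pair, giving 3 + 1 = 4 stereoisomers in total.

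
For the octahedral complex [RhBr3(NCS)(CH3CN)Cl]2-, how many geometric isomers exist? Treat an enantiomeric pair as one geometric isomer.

In an octahedral complex each vertex has one trans partner and four cis neighbours.
The distinct arrangements are (4 in all): Br mer (3 arrangements); Br fac (chiral).

4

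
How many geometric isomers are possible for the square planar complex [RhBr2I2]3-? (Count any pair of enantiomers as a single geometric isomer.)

In a square planar complex each vertex has one trans partner and two cis neighbours.
There are 2 geometric isomers: Br cis; Br trans.

2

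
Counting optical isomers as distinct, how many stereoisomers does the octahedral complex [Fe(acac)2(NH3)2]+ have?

3

Each acac is bidentate and must span two cis positions.
Working through the distinct placements yields 2 geometric isomers: NH3 trans; NH3 cis (chiral).
One of these lacks any improper symmetry element and so occurs as an enantiomeric pair, giving 2 + 1 = 3 stereoisomers in total.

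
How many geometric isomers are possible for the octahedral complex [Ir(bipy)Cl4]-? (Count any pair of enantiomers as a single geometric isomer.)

An octahedron has six vertices in three trans pairs; every non-trans pair is cis.
Each bipy is bidentate and must span two cis positions.
Only one geometric arrangement is possible.

1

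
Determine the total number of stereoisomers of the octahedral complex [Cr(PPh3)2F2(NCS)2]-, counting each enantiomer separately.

6

Systematic placement gives 5 geometric isomers: PPh3 trans, F trans, NCS trans; PPh3 cis, F trans, NCS cis; PPh3 trans, F cis, NCS cis; PPh3 cis, F cis, NCS cis (chiral); PPh3 cis, F cis, NCS trans.
One of these lacks any improper symmetry element and so occurs as an enantiomeric pair, giving 5 + 1 = 6 stereoisomers in total.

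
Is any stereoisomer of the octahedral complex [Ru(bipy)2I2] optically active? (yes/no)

The six octahedral sites form three mutually perpendicular trans pairs.
Each bipy is bidentate and must span two cis positions.
Working through the distinct placements yields 2 geometric isomers: I trans; I cis (chiral).
One of these lacks any improper symmetry element and so occurs as an enantiomeric pair, giving 2 + 1 = 3 stereoisomers in total.

yes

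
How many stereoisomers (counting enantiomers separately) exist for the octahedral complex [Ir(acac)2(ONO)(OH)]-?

An octahedron has six vertices in three trans pairs; every non-trans pair is cis.
Each acac is bidentate and must span two cis positions.
There are 2 geometric isomers: ONO and OH mutually trans; ONO and OH mutually cis (chiral).
One of these lacks any improper symmetry element and so occurs as an enantiomeric pair, giving 2 + 1 = 3 stereoisomers in total.

3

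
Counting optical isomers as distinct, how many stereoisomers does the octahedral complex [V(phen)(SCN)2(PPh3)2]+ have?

4

Each phen is bidentate and must span two cis positions.
The distinct arrangements are (3 in all): SCN cis, PPh3 trans; SCN cis, PPh3 cis (chiral); SCN trans, PPh3 cis.
One of these lacks any improper symmetry element and so occurs as an enantiomeric pair, giving 3 + 1 = 4 stereoisomers in total.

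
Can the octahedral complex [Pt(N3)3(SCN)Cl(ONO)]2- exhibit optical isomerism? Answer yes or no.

In an octahedral complex each vertex has one trans partner and four cis neighbours.
Systematic placement gives 4 geometric isomers: N3 mer (3 arrangements); N3 fac (chiral).
One of these lacks any improper symmetry element and so occurs as an enantiomeric pair, giving 4 + 1 = 5 stereoisomers in total.

yes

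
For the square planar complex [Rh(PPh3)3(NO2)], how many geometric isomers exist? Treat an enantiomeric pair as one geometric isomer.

Only one geometric arrangement is possible.

1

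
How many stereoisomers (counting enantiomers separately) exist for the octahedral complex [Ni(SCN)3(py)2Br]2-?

3

An octahedron has six vertices in three trans pairs; every non-trans pair is cis.
The distinct arrangements are (3 in all): SCN mer, py trans; SCN fac, py cis; SCN mer, py cis.
Each arrangement has an internal mirror plane or centre of symmetry, so none is chiral.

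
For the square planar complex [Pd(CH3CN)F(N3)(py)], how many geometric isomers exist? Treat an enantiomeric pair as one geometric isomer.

Working through the distinct placements yields 3 geometric isomers: (CH3CN/N3 trans, F/py trans); (CH3CN/py trans, F/N3 trans); (CH3CN/F trans, N3/py trans).

3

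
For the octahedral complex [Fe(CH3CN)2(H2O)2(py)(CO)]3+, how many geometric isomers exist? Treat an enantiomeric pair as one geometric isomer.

6

The six octahedral sites form three mutually perpendicular trans pairs.
The distinct arrangements are (6 in all): CH3CN trans, H2O cis; CH3CN trans, H2O trans; CH3CN cis, H2O cis (3 arrangements, 2 chiral); CH3CN cis, H2O trans.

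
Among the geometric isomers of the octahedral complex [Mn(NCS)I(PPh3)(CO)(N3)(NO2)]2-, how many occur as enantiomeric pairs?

15

An octahedron has six vertices in three trans pairs; every non-trans pair is cis.
Placing the ligands in turn and identifying arrangements related by rotation or reflection leaves 15 distinct geometric isomers.
Of these, 15 lack any improper symmetry element and so occur as enantiomeric pairs, giving 15 + 15 = 30 stereoisomers in total.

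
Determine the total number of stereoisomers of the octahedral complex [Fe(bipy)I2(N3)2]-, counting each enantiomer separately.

The six octahedral sites form three mutually perpendicular trans pairs.
Each bipy is bidentate and must span two cis positions.
Systematic placement gives 3 geometric isomers: I trans, N3 cis; I cis, N3 cis (chiral); I cis, N3 trans.
One of these lacks any improper symmetry element and so occurs as an enantiomeric pair, giving 3 + 1 = 4 stereoisomers in total.

4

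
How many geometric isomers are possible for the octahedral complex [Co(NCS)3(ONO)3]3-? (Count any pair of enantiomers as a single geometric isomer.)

2

In an octahedral complex each vertex has one trans partner and four cis neighbours.
The distinct arrangements are (2 in all): NCS mer; NCS fac.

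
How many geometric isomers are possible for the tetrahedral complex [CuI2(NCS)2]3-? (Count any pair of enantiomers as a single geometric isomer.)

All four vertices of a tetrahedron are equivalent and mutually adjacent, so cis/trans isomerism cannot arise.
Only one geometric arrangement is possible.

1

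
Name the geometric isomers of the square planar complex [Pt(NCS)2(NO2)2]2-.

In a square planar complex each vertex has one trans partner and two cis neighbours.
Working through the distinct placements yields 2 geometric isomers: NCS cis; NCS trans.

cis and trans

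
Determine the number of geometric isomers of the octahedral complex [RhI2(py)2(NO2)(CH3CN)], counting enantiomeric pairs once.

The distinct arrangements are (6 in all): I cis, py trans; I cis, py cis (3 arrangements, 2 chiral); I trans, py trans; I trans, py cis.

6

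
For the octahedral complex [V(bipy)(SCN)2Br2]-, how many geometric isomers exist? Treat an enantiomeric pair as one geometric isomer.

An octahedron has six vertices in three trans pairs; every non-trans pair is cis.
Each bipy is bidentate and must span two cis positions.
The distinct arrangements are (3 in all): SCN cis, Br trans; SCN cis, Br cis (chiral); SCN trans, Br cis.

3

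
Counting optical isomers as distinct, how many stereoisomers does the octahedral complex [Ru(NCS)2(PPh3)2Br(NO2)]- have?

An octahedron has six vertices in three trans pairs; every non-trans pair is cis.
There are 6 geometric isomers: NCS cis, PPh3 trans; NCS cis, PPh3 cis (3 arrangements, 2 chiral); NCS trans, PPh3 trans; NCS trans, PPh3 cis.
Of these, 2 lack any improper symmetry element and so occur as enantiomeric pairs, giving 6 + 2 = 8 stereoisomers in total.

8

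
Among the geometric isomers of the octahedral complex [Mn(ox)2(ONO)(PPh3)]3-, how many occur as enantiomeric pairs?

1

The six octahedral sites form three mutually perpendicular trans pairs.
Each ox is bidentate and must span two cis positions.
There are 2 geometric isomers: ONO and PPh3 mutually trans; ONO and PPh3 mutually cis (chiral).
One of these lacks any improper symmetry element and so occurs as an enantiomeric pair, giving 2 + 1 = 3 stereoisomers in total.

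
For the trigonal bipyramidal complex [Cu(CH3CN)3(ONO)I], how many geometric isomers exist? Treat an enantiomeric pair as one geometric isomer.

4

Working through the distinct placements yields 4 geometric isomers: ONO equatorial, I equatorial; ONO equatorial, I axial; ONO axial, I equatorial; ONO axial, I axial.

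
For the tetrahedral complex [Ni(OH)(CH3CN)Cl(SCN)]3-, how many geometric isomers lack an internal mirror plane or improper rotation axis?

All four vertices of a tetrahedron are equivalent and mutually adjacent, so cis/trans isomerism cannot arise.
Only one geometric arrangement is possible; it has no improper symmetry element, so it exists as a pair of enantiomers (2 stereoisomers).

1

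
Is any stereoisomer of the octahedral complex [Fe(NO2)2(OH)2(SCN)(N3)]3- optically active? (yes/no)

The six octahedral sites form three mutually perpendicular trans pairs.
Working through the distinct placements yields 6 geometric isomers: NO2 cis, OH cis (3 arrangements, 2 chiral); NO2 cis, OH trans; NO2 trans, OH cis; NO2 trans, OH trans.
Of these, 2 lack any improper symmetry element and so occur as enantiomeric pairs, giving 6 + 2 = 8 stereoisomers in total.

yes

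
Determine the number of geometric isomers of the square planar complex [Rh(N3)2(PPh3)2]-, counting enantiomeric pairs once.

2

In a square planar complex each vertex has one trans partner and two cis neighbours.
Working through the distinct placements yields 2 geometric isomers: N3 cis; N3 trans.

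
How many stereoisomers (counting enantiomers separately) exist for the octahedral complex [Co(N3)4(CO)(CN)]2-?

In an octahedral complex each vertex has one trans partner and four cis neighbours.
Working through the distinct placements yields 2 geometric isomers: CO and CN mutually trans; CO and CN mutually cis.
Each arrangement has an internal mirror plane or centre of symmetry, so none is chiral.

2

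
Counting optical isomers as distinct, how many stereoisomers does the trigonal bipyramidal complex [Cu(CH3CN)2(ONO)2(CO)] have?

In a trigonal bipyramid the two axial positions differ from the three equatorial ones.
Systematic enumeration (placing each ligand type in turn and discarding arrangements equivalent by rotation or reflection) gives 5 geometric isomers.
One of these lacks any improper symmetry element and so occurs as an enantiomeric pair, giving 5 + 1 = 6 stereoisomers in total.

6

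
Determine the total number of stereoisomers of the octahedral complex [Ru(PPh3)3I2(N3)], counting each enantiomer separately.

3

The six octahedral sites form three mutually perpendicular trans pairs.
The distinct arrangements are (3 in all): PPh3 mer, I trans; PPh3 mer, I cis; PPh3 fac, I cis.
Each arrangement has an internal mirror plane or centre of symmetry, so none is chiral.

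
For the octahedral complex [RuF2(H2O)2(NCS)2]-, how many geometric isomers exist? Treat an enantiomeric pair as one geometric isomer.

5

An octahedron has six vertices in three trans pairs; every non-trans pair is cis.
The distinct arrangements are (5 in all): F trans, H2O trans, NCS trans; F trans, H2O cis, NCS cis; F cis, H2O cis, NCS trans; F cis, H2O cis, NCS cis (chiral); F cis, H2O trans, NCS cis.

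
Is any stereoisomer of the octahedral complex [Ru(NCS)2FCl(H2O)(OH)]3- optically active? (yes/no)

The six octahedral sites form three mutually perpendicular trans pairs.
Exhaustive case analysis gives 9 geometric isomers.
Of these, 6 lack any improper symmetry element and so occur as enantiomeric pairs, giving 9 + 6 = 15 stereoisomers in total.

yes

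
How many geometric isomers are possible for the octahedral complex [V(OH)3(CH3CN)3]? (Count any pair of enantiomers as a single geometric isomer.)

The six octahedral sites form three mutually perpendicular trans pairs.
The distinct arrangements are (2 in all): OH mer; OH fac.

2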